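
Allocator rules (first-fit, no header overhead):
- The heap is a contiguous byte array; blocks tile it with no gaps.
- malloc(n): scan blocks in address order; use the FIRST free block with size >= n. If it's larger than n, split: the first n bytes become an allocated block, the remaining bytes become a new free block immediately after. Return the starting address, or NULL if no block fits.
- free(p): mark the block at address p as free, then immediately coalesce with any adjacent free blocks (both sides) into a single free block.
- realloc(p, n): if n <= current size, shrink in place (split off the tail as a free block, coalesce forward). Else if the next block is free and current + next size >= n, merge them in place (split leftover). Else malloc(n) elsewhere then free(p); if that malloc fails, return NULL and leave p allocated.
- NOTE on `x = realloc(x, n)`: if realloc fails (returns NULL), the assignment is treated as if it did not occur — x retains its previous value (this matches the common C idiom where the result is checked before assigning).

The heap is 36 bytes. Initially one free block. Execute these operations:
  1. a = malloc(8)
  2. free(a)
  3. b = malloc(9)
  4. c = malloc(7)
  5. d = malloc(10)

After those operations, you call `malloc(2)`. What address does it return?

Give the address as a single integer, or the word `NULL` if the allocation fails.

Answer: 26

Derivation:
Op 1: a = malloc(8) -> a = 0; heap: [0-7 ALLOC][8-35 FREE]
Op 2: free(a) -> (freed a); heap: [0-35 FREE]
Op 3: b = malloc(9) -> b = 0; heap: [0-8 ALLOC][9-35 FREE]
Op 4: c = malloc(7) -> c = 9; heap: [0-8 ALLOC][9-15 ALLOC][16-35 FREE]
Op 5: d = malloc(10) -> d = 16; heap: [0-8 ALLOC][9-15 ALLOC][16-25 ALLOC][26-35 FREE]
malloc(2): first-fit scan over [0-8 ALLOC][9-15 ALLOC][16-25 ALLOC][26-35 FREE] -> 26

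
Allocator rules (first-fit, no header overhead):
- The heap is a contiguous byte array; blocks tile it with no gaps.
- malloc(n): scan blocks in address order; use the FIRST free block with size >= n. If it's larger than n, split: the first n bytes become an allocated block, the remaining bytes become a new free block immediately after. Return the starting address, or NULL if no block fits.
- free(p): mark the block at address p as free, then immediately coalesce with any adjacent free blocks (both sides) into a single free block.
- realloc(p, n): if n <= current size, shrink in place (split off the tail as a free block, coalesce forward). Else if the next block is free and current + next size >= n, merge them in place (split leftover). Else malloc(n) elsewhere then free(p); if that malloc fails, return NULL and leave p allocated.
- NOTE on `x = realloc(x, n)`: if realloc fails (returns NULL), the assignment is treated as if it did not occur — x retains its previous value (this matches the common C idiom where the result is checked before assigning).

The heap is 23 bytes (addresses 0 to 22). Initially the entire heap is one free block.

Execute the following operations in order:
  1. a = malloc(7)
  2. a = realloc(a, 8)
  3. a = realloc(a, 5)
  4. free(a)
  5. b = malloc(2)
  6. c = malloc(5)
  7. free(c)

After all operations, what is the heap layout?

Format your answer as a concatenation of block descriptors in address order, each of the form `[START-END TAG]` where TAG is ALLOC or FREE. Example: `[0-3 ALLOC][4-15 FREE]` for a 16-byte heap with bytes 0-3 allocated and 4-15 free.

Op 1: a = malloc(7) -> a = 0; heap: [0-6 ALLOC][7-22 FREE]
Op 2: a = realloc(a, 8) -> a = 0; heap: [0-7 ALLOC][8-22 FREE]
Op 3: a = realloc(a, 5) -> a = 0; heap: [0-4 ALLOC][5-22 FREE]
Op 4: free(a) -> (freed a); heap: [0-22 FREE]
Op 5: b = malloc(2) -> b = 0; heap: [0-1 ALLOC][2-22 FREE]
Op 6: c = malloc(5) -> c = 2; heap: [0-1 ALLOC][2-6 ALLOC][7-22 FREE]
Op 7: free(c) -> (freed c); heap: [0-1 ALLOC][2-22 FREE]

Answer: [0-1 ALLOC][2-22 FREE]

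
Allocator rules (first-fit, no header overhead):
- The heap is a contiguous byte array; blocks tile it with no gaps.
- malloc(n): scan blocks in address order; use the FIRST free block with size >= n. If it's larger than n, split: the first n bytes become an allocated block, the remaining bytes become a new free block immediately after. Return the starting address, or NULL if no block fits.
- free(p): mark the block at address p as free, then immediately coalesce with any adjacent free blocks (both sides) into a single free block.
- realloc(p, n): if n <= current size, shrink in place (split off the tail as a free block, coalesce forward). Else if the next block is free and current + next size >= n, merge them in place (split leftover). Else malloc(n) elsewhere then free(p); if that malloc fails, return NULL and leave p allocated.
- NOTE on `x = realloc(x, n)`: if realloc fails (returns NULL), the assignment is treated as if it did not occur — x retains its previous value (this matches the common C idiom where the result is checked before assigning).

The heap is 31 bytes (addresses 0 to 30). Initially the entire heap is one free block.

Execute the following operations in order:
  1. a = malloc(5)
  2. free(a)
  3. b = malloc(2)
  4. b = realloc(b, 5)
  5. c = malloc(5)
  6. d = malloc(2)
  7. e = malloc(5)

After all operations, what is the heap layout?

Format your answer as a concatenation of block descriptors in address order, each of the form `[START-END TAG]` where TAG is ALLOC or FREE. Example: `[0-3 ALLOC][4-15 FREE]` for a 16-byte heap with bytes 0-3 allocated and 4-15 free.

Op 1: a = malloc(5) -> a = 0; heap: [0-4 ALLOC][5-30 FREE]
Op 2: free(a) -> (freed a); heap: [0-30 FREE]
Op 3: b = malloc(2) -> b = 0; heap: [0-1 ALLOC][2-30 FREE]
Op 4: b = realloc(b, 5) -> b = 0; heap: [0-4 ALLOC][5-30 FREE]
Op 5: c = malloc(5) -> c = 5; heap: [0-4 ALLOC][5-9 ALLOC][10-30 FREE]
Op 6: d = malloc(2) -> d = 10; heap: [0-4 ALLOC][5-9 ALLOC][10-11 ALLOC][12-30 FREE]
Op 7: e = malloc(5) -> e = 12; heap: [0-4 ALLOC][5-9 ALLOC][10-11 ALLOC][12-16 ALLOC][17-30 FREE]

Answer: [0-4 ALLOC][5-9 ALLOC][10-11 ALLOC][12-16 ALLOC][17-30 FREE]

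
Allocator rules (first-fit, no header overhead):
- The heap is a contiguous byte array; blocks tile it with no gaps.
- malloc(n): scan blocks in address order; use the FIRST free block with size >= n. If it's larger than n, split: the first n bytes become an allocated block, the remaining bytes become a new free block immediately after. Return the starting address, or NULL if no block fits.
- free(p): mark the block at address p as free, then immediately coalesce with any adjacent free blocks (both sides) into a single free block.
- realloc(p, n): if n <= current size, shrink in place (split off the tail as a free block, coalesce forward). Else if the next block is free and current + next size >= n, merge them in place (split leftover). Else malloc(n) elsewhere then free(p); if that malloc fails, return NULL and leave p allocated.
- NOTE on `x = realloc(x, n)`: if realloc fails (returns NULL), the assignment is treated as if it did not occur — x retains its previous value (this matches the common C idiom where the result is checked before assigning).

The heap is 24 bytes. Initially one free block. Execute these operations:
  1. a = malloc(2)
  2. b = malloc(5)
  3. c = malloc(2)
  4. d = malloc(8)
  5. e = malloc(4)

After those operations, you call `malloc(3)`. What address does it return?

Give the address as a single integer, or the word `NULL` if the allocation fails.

Op 1: a = malloc(2) -> a = 0; heap: [0-1 ALLOC][2-23 FREE]
Op 2: b = malloc(5) -> b = 2; heap: [0-1 ALLOC][2-6 ALLOC][7-23 FREE]
Op 3: c = malloc(2) -> c = 7; heap: [0-1 ALLOC][2-6 ALLOC][7-8 ALLOC][9-23 FREE]
Op 4: d = malloc(8) -> d = 9; heap: [0-1 ALLOC][2-6 ALLOC][7-8 ALLOC][9-16 ALLOC][17-23 FREE]
Op 5: e = malloc(4) -> e = 17; heap: [0-1 ALLOC][2-6 ALLOC][7-8 ALLOC][9-16 ALLOC][17-20 ALLOC][21-23 FREE]
malloc(3): first-fit scan over [0-1 ALLOC][2-6 ALLOC][7-8 ALLOC][9-16 ALLOC][17-20 ALLOC][21-23 FREE] -> 21

Answer: 21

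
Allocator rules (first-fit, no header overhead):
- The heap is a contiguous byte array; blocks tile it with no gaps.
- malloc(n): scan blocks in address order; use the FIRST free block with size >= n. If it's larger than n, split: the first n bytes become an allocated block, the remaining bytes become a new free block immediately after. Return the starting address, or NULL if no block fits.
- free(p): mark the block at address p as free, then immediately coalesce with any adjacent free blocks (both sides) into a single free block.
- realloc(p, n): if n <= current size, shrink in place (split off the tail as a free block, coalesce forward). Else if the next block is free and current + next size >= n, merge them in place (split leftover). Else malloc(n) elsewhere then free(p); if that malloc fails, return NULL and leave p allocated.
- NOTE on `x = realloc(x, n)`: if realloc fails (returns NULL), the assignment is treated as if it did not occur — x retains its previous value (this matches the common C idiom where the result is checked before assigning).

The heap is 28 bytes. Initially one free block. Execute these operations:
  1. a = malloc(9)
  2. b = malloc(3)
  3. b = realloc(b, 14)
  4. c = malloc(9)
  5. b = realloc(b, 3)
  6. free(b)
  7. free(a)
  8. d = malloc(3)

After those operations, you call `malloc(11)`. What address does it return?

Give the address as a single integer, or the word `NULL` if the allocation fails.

Answer: 3

Derivation:
Op 1: a = malloc(9) -> a = 0; heap: [0-8 ALLOC][9-27 FREE]
Op 2: b = malloc(3) -> b = 9; heap: [0-8 ALLOC][9-11 ALLOC][12-27 FREE]
Op 3: b = realloc(b, 14) -> b = 9; heap: [0-8 ALLOC][9-22 ALLOC][23-27 FREE]
Op 4: c = malloc(9) -> c = NULL; heap: [0-8 ALLOC][9-22 ALLOC][23-27 FREE]
Op 5: b = realloc(b, 3) -> b = 9; heap: [0-8 ALLOC][9-11 ALLOC][12-27 FREE]
Op 6: free(b) -> (freed b); heap: [0-8 ALLOC][9-27 FREE]
Op 7: free(a) -> (freed a); heap: [0-27 FREE]
Op 8: d = malloc(3) -> d = 0; heap: [0-2 ALLOC][3-27 FREE]
malloc(11): first-fit scan over [0-2 ALLOC][3-27 FREE] -> 3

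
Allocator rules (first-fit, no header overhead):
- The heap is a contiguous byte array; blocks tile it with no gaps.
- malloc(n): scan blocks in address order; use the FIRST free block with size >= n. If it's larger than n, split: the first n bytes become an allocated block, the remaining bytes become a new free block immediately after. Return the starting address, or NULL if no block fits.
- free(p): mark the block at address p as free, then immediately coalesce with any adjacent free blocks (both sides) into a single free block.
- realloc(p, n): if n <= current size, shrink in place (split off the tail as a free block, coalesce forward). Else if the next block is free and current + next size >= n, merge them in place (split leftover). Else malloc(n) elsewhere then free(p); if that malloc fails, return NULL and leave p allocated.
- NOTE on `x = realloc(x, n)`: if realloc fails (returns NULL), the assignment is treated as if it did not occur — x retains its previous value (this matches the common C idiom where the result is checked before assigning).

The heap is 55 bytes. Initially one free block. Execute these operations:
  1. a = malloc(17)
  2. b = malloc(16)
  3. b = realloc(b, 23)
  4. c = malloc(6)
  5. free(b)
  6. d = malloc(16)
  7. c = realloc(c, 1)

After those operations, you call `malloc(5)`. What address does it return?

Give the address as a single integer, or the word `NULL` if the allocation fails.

Answer: 33

Derivation:
Op 1: a = malloc(17) -> a = 0; heap: [0-16 ALLOC][17-54 FREE]
Op 2: b = malloc(16) -> b = 17; heap: [0-16 ALLOC][17-32 ALLOC][33-54 FREE]
Op 3: b = realloc(b, 23) -> b = 17; heap: [0-16 ALLOC][17-39 ALLOC][40-54 FREE]
Op 4: c = malloc(6) -> c = 40; heap: [0-16 ALLOC][17-39 ALLOC][40-45 ALLOC][46-54 FREE]
Op 5: free(b) -> (freed b); heap: [0-16 ALLOC][17-39 FREE][40-45 ALLOC][46-54 FREE]
Op 6: d = malloc(16) -> d = 17; heap: [0-16 ALLOC][17-32 ALLOC][33-39 FREE][40-45 ALLOC][46-54 FREE]
Op 7: c = realloc(c, 1) -> c = 40; heap: [0-16 ALLOC][17-32 ALLOC][33-39 FREE][40-40 ALLOC][41-54 FREE]
malloc(5): first-fit scan over [0-16 ALLOC][17-32 ALLOC][33-39 FREE][40-40 ALLOC][41-54 FREE] -> 33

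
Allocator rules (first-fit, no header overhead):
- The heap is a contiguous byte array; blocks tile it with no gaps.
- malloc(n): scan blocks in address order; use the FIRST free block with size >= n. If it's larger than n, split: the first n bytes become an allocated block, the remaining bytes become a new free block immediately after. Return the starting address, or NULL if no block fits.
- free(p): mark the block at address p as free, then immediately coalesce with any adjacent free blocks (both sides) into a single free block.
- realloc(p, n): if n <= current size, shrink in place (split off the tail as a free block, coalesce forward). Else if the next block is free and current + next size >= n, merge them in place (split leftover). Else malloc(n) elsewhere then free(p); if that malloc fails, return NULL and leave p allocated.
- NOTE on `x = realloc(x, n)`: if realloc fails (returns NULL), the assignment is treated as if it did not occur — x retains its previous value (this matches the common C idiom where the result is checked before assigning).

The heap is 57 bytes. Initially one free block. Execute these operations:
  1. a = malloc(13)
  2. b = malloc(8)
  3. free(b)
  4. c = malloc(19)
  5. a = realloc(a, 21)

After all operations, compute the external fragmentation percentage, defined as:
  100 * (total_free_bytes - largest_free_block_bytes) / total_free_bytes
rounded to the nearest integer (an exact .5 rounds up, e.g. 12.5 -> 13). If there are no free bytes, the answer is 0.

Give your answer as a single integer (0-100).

Answer: 24

Derivation:
Op 1: a = malloc(13) -> a = 0; heap: [0-12 ALLOC][13-56 FREE]
Op 2: b = malloc(8) -> b = 13; heap: [0-12 ALLOC][13-20 ALLOC][21-56 FREE]
Op 3: free(b) -> (freed b); heap: [0-12 ALLOC][13-56 FREE]
Op 4: c = malloc(19) -> c = 13; heap: [0-12 ALLOC][13-31 ALLOC][32-56 FREE]
Op 5: a = realloc(a, 21) -> a = 32; heap: [0-12 FREE][13-31 ALLOC][32-52 ALLOC][53-56 FREE]
Free blocks: [13 4] total_free=17 largest=13 -> 100*(17-13)/17 = 400/17 ≈ 23.529 -> rounds to 24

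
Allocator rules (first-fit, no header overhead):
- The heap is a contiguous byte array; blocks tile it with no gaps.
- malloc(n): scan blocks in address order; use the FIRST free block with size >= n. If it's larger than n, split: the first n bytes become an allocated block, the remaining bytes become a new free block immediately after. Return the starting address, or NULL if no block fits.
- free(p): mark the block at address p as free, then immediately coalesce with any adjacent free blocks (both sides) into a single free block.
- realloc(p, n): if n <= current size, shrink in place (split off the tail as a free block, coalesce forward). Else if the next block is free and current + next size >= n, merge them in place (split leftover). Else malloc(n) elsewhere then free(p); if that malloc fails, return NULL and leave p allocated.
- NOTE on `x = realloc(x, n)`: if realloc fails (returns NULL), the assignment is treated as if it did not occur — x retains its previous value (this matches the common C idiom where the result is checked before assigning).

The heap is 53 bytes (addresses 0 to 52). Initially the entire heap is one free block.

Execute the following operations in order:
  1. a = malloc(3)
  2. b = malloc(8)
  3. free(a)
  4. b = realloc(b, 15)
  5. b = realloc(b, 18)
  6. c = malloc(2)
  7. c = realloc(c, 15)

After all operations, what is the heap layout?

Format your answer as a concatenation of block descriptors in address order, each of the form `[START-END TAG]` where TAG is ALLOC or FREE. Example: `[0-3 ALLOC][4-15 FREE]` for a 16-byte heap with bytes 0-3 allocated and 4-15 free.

Answer: [0-2 FREE][3-20 ALLOC][21-35 ALLOC][36-52 FREE]

Derivation:
Op 1: a = malloc(3) -> a = 0; heap: [0-2 ALLOC][3-52 FREE]
Op 2: b = malloc(8) -> b = 3; heap: [0-2 ALLOC][3-10 ALLOC][11-52 FREE]
Op 3: free(a) -> (freed a); heap: [0-2 FREE][3-10 ALLOC][11-52 FREE]
Op 4: b = realloc(b, 15) -> b = 3; heap: [0-2 FREE][3-17 ALLOC][18-52 FREE]
Op 5: b = realloc(b, 18) -> b = 3; heap: [0-2 FREE][3-20 ALLOC][21-52 FREE]
Op 6: c = malloc(2) -> c = 0; heap: [0-1 ALLOC][2-2 FREE][3-20 ALLOC][21-52 FREE]
Op 7: c = realloc(c, 15) -> c = 21; heap: [0-2 FREE][3-20 ALLOC][21-35 ALLOC][36-52 FREE]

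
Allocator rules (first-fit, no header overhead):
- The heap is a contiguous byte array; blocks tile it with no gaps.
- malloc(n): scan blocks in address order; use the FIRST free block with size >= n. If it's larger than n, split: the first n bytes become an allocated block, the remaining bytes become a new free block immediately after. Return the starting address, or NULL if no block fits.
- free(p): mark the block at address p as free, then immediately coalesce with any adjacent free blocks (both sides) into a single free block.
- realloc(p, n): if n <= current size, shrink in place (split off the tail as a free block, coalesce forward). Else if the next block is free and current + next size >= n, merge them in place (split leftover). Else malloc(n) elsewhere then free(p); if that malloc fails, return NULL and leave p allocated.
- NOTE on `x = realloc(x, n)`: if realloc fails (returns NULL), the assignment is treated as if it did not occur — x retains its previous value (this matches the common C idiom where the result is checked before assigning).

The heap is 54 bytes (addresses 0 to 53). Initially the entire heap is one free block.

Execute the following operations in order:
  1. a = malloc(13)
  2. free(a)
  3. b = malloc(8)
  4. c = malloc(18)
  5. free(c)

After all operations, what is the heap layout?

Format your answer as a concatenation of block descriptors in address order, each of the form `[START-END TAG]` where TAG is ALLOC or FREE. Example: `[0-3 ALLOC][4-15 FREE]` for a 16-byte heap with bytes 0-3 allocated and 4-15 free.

Answer: [0-7 ALLOC][8-53 FREE]

Derivation:
Op 1: a = malloc(13) -> a = 0; heap: [0-12 ALLOC][13-53 FREE]
Op 2: free(a) -> (freed a); heap: [0-53 FREE]
Op 3: b = malloc(8) -> b = 0; heap: [0-7 ALLOC][8-53 FREE]
Op 4: c = malloc(18) -> c = 8; heap: [0-7 ALLOC][8-25 ALLOC][26-53 FREE]
Op 5: free(c) -> (freed c); heap: [0-7 ALLOC][8-53 FREE]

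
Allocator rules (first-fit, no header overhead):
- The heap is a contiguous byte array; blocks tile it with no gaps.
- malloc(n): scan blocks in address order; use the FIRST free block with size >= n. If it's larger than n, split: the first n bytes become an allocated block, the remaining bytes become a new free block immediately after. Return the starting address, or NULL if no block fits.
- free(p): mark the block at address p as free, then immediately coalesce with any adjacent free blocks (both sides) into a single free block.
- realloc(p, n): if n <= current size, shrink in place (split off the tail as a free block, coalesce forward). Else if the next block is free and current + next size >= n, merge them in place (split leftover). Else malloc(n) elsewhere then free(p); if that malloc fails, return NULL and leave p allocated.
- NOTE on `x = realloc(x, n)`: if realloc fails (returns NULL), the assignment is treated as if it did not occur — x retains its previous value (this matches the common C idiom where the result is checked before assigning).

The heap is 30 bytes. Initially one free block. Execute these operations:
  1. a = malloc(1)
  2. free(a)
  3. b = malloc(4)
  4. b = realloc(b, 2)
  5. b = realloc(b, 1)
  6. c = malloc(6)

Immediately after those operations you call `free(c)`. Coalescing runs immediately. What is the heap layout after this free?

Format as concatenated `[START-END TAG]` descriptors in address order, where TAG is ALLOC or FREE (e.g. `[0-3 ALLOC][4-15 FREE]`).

Op 1: a = malloc(1) -> a = 0; heap: [0-0 ALLOC][1-29 FREE]
Op 2: free(a) -> (freed a); heap: [0-29 FREE]
Op 3: b = malloc(4) -> b = 0; heap: [0-3 ALLOC][4-29 FREE]
Op 4: b = realloc(b, 2) -> b = 0; heap: [0-1 ALLOC][2-29 FREE]
Op 5: b = realloc(b, 1) -> b = 0; heap: [0-0 ALLOC][1-29 FREE]
Op 6: c = malloc(6) -> c = 1; heap: [0-0 ALLOC][1-6 ALLOC][7-29 FREE]
free(c): c = 1 -> block [1-6 ALLOC]; mark free, coalesce with adjacent free neighbors -> [0-0 ALLOC][1-29 FREE]

Answer: [0-0 ALLOC][1-29 FREE]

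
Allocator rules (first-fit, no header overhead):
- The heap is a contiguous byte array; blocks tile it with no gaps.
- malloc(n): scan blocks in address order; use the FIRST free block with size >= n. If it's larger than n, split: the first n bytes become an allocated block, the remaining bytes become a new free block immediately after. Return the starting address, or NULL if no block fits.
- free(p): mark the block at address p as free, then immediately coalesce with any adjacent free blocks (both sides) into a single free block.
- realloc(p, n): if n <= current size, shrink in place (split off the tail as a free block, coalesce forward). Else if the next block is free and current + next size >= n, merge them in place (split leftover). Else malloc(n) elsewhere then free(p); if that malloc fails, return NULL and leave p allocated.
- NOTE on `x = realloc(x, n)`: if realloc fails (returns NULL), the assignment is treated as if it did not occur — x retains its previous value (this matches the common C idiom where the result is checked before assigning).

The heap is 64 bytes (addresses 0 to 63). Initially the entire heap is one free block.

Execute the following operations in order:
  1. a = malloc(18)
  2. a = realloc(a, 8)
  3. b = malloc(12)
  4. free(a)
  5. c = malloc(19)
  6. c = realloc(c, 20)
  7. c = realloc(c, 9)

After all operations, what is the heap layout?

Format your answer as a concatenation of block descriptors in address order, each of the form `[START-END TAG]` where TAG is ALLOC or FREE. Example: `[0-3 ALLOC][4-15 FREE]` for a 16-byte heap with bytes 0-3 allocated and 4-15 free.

Op 1: a = malloc(18) -> a = 0; heap: [0-17 ALLOC][18-63 FREE]
Op 2: a = realloc(a, 8) -> a = 0; heap: [0-7 ALLOC][8-63 FREE]
Op 3: b = malloc(12) -> b = 8; heap: [0-7 ALLOC][8-19 ALLOC][20-63 FREE]
Op 4: free(a) -> (freed a); heap: [0-7 FREE][8-19 ALLOC][20-63 FREE]
Op 5: c = malloc(19) -> c = 20; heap: [0-7 FREE][8-19 ALLOC][20-38 ALLOC][39-63 FREE]
Op 6: c = realloc(c, 20) -> c = 20; heap: [0-7 FREE][8-19 ALLOC][20-39 ALLOC][40-63 FREE]
Op 7: c = realloc(c, 9) -> c = 20; heap: [0-7 FREE][8-19 ALLOC][20-28 ALLOC][29-63 FREE]

Answer: [0-7 FREE][8-19 ALLOC][20-28 ALLOC][29-63 FREE]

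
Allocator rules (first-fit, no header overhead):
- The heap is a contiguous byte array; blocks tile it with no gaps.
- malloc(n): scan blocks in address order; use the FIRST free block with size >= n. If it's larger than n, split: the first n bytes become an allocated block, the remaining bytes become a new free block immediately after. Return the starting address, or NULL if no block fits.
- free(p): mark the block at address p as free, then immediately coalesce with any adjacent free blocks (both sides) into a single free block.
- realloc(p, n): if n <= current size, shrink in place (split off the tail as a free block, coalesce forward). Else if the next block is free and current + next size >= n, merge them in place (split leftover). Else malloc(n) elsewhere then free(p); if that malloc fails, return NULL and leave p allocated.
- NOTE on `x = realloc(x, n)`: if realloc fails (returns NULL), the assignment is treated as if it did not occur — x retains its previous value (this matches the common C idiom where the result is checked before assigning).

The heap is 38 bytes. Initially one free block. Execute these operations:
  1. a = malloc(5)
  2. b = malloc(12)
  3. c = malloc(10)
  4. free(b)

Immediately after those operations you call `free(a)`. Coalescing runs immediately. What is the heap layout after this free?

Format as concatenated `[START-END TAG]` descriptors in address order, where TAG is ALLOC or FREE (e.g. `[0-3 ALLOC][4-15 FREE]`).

Op 1: a = malloc(5) -> a = 0; heap: [0-4 ALLOC][5-37 FREE]
Op 2: b = malloc(12) -> b = 5; heap: [0-4 ALLOC][5-16 ALLOC][17-37 FREE]
Op 3: c = malloc(10) -> c = 17; heap: [0-4 ALLOC][5-16 ALLOC][17-26 ALLOC][27-37 FREE]
Op 4: free(b) -> (freed b); heap: [0-4 ALLOC][5-16 FREE][17-26 ALLOC][27-37 FREE]
free(a): a = 0 -> block [0-4 ALLOC]; mark free, coalesce with adjacent free neighbors -> [0-16 FREE][17-26 ALLOC][27-37 FREE]

Answer: [0-16 FREE][17-26 ALLOC][27-37 FREE]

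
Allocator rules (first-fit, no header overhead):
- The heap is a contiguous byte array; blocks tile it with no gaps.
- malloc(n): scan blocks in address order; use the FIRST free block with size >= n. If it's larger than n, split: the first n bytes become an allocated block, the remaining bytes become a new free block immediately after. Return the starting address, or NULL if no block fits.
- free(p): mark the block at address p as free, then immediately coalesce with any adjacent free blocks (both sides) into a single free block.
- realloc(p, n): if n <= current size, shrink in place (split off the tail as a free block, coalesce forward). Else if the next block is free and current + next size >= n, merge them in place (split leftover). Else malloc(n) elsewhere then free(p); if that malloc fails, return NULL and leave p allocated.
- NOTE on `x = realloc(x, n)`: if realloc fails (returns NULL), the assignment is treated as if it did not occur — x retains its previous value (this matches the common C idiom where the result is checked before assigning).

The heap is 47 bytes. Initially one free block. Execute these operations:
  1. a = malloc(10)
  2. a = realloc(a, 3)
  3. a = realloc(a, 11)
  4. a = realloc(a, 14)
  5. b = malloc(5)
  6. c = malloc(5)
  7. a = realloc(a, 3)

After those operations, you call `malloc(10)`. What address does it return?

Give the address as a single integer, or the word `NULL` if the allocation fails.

Answer: 3

Derivation:
Op 1: a = malloc(10) -> a = 0; heap: [0-9 ALLOC][10-46 FREE]
Op 2: a = realloc(a, 3) -> a = 0; heap: [0-2 ALLOC][3-46 FREE]
Op 3: a = realloc(a, 11) -> a = 0; heap: [0-10 ALLOC][11-46 FREE]
Op 4: a = realloc(a, 14) -> a = 0; heap: [0-13 ALLOC][14-46 FREE]
Op 5: b = malloc(5) -> b = 14; heap: [0-13 ALLOC][14-18 ALLOC][19-46 FREE]
Op 6: c = malloc(5) -> c = 19; heap: [0-13 ALLOC][14-18 ALLOC][19-23 ALLOC][24-46 FREE]
Op 7: a = realloc(a, 3) -> a = 0; heap: [0-2 ALLOC][3-13 FREE][14-18 ALLOC][19-23 ALLOC][24-46 FREE]
malloc(10): first-fit scan over [0-2 ALLOC][3-13 FREE][14-18 ALLOC][19-23 ALLOC][24-46 FREE] -> 3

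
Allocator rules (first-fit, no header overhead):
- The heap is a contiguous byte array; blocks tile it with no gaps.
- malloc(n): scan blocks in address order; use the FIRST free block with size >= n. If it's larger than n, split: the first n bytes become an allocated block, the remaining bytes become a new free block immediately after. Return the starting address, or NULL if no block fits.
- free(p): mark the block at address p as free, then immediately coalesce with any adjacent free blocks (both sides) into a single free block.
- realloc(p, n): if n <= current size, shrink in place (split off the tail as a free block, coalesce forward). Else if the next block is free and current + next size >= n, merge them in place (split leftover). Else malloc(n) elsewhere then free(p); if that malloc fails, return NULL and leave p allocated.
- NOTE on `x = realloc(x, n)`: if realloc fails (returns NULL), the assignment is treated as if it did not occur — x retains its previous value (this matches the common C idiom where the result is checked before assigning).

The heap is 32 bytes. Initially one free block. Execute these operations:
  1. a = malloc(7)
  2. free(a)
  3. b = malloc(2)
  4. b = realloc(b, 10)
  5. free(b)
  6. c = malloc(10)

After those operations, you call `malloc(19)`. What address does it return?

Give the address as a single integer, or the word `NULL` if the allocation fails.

Answer: 10

Derivation:
Op 1: a = malloc(7) -> a = 0; heap: [0-6 ALLOC][7-31 FREE]
Op 2: free(a) -> (freed a); heap: [0-31 FREE]
Op 3: b = malloc(2) -> b = 0; heap: [0-1 ALLOC][2-31 FREE]
Op 4: b = realloc(b, 10) -> b = 0; heap: [0-9 ALLOC][10-31 FREE]
Op 5: free(b) -> (freed b); heap: [0-31 FREE]
Op 6: c = malloc(10) -> c = 0; heap: [0-9 ALLOC][10-31 FREE]
malloc(19): first-fit scan over [0-9 ALLOC][10-31 FREE] -> 10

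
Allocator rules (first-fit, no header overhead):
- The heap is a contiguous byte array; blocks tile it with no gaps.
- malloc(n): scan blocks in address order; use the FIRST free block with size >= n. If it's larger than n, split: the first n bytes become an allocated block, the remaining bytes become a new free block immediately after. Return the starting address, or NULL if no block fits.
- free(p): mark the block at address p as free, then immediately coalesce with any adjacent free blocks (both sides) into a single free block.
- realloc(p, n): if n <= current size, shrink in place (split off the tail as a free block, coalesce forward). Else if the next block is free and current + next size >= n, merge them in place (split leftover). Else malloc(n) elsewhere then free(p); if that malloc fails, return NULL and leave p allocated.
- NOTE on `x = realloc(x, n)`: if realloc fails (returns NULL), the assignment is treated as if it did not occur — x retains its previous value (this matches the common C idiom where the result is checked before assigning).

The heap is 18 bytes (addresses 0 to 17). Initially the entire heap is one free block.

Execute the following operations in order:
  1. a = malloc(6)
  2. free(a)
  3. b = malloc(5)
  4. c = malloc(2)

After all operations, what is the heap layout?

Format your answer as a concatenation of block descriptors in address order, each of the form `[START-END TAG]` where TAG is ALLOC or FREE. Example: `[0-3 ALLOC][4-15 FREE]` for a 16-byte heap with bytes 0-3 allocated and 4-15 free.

Op 1: a = malloc(6) -> a = 0; heap: [0-5 ALLOC][6-17 FREE]
Op 2: free(a) -> (freed a); heap: [0-17 FREE]
Op 3: b = malloc(5) -> b = 0; heap: [0-4 ALLOC][5-17 FREE]
Op 4: c = malloc(2) -> c = 5; heap: [0-4 ALLOC][5-6 ALLOC][7-17 FREE]

Answer: [0-4 ALLOC][5-6 ALLOC][7-17 FREE]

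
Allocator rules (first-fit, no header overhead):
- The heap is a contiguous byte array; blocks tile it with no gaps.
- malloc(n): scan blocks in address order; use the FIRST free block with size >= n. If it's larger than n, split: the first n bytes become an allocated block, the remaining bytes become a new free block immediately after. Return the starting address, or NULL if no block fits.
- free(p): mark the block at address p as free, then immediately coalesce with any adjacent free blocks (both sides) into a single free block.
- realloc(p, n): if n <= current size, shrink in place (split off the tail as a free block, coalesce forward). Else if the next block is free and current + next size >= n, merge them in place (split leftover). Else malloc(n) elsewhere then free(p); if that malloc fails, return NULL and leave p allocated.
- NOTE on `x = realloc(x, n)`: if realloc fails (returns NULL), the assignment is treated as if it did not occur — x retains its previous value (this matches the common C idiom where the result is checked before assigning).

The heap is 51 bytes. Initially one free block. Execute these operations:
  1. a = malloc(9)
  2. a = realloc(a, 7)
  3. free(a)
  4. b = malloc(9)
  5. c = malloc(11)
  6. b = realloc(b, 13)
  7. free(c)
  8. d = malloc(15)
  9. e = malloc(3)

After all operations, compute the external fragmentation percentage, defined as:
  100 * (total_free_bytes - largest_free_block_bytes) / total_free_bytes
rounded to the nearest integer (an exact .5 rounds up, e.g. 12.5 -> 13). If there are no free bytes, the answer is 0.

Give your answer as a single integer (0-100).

Op 1: a = malloc(9) -> a = 0; heap: [0-8 ALLOC][9-50 FREE]
Op 2: a = realloc(a, 7) -> a = 0; heap: [0-6 ALLOC][7-50 FREE]
Op 3: free(a) -> (freed a); heap: [0-50 FREE]
Op 4: b = malloc(9) -> b = 0; heap: [0-8 ALLOC][9-50 FREE]
Op 5: c = malloc(11) -> c = 9; heap: [0-8 ALLOC][9-19 ALLOC][20-50 FREE]
Op 6: b = realloc(b, 13) -> b = 20; heap: [0-8 FREE][9-19 ALLOC][20-32 ALLOC][33-50 FREE]
Op 7: free(c) -> (freed c); heap: [0-19 FREE][20-32 ALLOC][33-50 FREE]
Op 8: d = malloc(15) -> d = 0; heap: [0-14 ALLOC][15-19 FREE][20-32 ALLOC][33-50 FREE]
Op 9: e = malloc(3) -> e = 15; heap: [0-14 ALLOC][15-17 ALLOC][18-19 FREE][20-32 ALLOC][33-50 FREE]
Free blocks: [2 18] total_free=20 largest=18 -> 100*(20-18)/20 = 200/20 = 10

Answer: 10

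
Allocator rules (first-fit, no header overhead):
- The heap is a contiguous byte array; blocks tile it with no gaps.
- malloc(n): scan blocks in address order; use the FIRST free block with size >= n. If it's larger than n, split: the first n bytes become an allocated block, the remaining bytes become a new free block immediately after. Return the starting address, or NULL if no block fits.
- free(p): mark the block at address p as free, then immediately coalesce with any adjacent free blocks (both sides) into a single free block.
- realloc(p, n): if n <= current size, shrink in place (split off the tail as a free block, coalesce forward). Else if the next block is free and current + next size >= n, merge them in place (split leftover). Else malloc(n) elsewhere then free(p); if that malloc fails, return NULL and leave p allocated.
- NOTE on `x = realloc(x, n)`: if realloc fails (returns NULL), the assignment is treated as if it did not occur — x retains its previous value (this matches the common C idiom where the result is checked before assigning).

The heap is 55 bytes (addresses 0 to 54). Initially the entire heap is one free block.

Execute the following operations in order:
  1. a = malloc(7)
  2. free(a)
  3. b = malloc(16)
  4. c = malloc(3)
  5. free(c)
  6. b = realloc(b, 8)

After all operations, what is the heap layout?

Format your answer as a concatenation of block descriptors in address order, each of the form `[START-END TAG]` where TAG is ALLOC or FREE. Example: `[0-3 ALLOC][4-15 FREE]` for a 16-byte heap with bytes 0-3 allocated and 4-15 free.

Op 1: a = malloc(7) -> a = 0; heap: [0-6 ALLOC][7-54 FREE]
Op 2: free(a) -> (freed a); heap: [0-54 FREE]
Op 3: b = malloc(16) -> b = 0; heap: [0-15 ALLOC][16-54 FREE]
Op 4: c = malloc(3) -> c = 16; heap: [0-15 ALLOC][16-18 ALLOC][19-54 FREE]
Op 5: free(c) -> (freed c); heap: [0-15 ALLOC][16-54 FREE]
Op 6: b = realloc(b, 8) -> b = 0; heap: [0-7 ALLOC][8-54 FREE]

Answer: [0-7 ALLOC][8-54 FREE]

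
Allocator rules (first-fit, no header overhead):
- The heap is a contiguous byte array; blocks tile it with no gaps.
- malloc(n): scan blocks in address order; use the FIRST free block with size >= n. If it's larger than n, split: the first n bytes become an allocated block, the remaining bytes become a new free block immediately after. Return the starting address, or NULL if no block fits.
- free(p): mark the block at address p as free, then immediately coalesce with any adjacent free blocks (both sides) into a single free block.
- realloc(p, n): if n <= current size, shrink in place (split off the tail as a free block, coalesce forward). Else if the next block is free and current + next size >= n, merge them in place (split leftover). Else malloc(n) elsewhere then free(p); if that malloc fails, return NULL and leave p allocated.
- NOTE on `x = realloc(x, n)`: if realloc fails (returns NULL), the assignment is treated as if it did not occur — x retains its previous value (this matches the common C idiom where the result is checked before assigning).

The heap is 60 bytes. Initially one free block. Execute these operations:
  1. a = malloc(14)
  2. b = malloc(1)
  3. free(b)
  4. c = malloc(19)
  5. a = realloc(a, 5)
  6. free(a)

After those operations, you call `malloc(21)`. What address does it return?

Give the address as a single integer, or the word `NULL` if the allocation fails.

Answer: 33

Derivation:
Op 1: a = malloc(14) -> a = 0; heap: [0-13 ALLOC][14-59 FREE]
Op 2: b = malloc(1) -> b = 14; heap: [0-13 ALLOC][14-14 ALLOC][15-59 FREE]
Op 3: free(b) -> (freed b); heap: [0-13 ALLOC][14-59 FREE]
Op 4: c = malloc(19) -> c = 14; heap: [0-13 ALLOC][14-32 ALLOC][33-59 FREE]
Op 5: a = realloc(a, 5) -> a = 0; heap: [0-4 ALLOC][5-13 FREE][14-32 ALLOC][33-59 FREE]
Op 6: free(a) -> (freed a); heap: [0-13 FREE][14-32 ALLOC][33-59 FREE]
malloc(21): first-fit scan over [0-13 FREE][14-32 ALLOC][33-59 FREE] -> 33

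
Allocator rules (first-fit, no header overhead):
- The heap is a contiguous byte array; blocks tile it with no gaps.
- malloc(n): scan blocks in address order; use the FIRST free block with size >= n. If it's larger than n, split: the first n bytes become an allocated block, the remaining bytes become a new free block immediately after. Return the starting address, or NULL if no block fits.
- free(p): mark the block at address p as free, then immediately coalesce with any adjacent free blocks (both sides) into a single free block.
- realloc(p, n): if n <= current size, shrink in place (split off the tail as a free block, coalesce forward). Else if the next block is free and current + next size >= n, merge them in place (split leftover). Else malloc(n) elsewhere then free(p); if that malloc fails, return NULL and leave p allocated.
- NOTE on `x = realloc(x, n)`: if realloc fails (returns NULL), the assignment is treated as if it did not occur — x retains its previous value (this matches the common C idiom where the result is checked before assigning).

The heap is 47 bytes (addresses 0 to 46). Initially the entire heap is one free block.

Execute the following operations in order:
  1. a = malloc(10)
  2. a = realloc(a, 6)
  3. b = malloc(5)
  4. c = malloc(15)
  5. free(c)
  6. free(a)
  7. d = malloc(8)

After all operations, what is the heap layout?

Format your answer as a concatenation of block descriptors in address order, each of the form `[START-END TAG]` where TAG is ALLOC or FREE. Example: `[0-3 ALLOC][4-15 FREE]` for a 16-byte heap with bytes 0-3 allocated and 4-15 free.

Op 1: a = malloc(10) -> a = 0; heap: [0-9 ALLOC][10-46 FREE]
Op 2: a = realloc(a, 6) -> a = 0; heap: [0-5 ALLOC][6-46 FREE]
Op 3: b = malloc(5) -> b = 6; heap: [0-5 ALLOC][6-10 ALLOC][11-46 FREE]
Op 4: c = malloc(15) -> c = 11; heap: [0-5 ALLOC][6-10 ALLOC][11-25 ALLOC][26-46 FREE]
Op 5: free(c) -> (freed c); heap: [0-5 ALLOC][6-10 ALLOC][11-46 FREE]
Op 6: free(a) -> (freed a); heap: [0-5 FREE][6-10 ALLOC][11-46 FREE]
Op 7: d = malloc(8) -> d = 11; heap: [0-5 FREE][6-10 ALLOC][11-18 ALLOC][19-46 FREE]

Answer: [0-5 FREE][6-10 ALLOC][11-18 ALLOC][19-46 FREE]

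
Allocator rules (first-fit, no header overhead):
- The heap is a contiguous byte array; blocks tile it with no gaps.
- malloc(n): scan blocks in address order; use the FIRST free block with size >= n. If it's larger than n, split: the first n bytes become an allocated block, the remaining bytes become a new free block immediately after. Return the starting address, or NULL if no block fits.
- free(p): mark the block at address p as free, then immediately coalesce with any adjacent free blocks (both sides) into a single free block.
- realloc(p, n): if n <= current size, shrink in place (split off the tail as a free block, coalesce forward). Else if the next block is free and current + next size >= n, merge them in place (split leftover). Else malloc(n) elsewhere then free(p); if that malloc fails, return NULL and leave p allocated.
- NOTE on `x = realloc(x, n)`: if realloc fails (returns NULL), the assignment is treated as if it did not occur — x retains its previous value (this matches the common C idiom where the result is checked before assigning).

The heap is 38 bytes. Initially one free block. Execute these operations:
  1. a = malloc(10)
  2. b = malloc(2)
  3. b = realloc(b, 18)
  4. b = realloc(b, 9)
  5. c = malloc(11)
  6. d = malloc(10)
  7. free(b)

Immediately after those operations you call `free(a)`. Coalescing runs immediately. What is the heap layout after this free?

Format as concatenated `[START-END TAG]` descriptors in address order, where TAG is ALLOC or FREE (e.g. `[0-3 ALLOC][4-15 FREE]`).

Answer: [0-18 FREE][19-29 ALLOC][30-37 FREE]

Derivation:
Op 1: a = malloc(10) -> a = 0; heap: [0-9 ALLOC][10-37 FREE]
Op 2: b = malloc(2) -> b = 10; heap: [0-9 ALLOC][10-11 ALLOC][12-37 FREE]
Op 3: b = realloc(b, 18) -> b = 10; heap: [0-9 ALLOC][10-27 ALLOC][28-37 FREE]
Op 4: b = realloc(b, 9) -> b = 10; heap: [0-9 ALLOC][10-18 ALLOC][19-37 FREE]
Op 5: c = malloc(11) -> c = 19; heap: [0-9 ALLOC][10-18 ALLOC][19-29 ALLOC][30-37 FREE]
Op 6: d = malloc(10) -> d = NULL; heap: [0-9 ALLOC][10-18 ALLOC][19-29 ALLOC][30-37 FREE]
Op 7: free(b) -> (freed b); heap: [0-9 ALLOC][10-18 FREE][19-29 ALLOC][30-37 FREE]
free(a): a = 0 -> block [0-9 ALLOC]; mark free, coalesce with adjacent free neighbors -> [0-18 FREE][19-29 ALLOC][30-37 FREE]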